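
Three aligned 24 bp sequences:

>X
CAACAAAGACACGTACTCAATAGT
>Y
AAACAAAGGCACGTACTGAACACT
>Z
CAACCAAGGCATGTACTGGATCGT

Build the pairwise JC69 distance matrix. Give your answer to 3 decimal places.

X–Y: 5/24 sites differ → p ≈ 0.208333, d = −0.75 ln(1 − 0.277777) = 0.244066 ≈ 0.244.
X–Z: 6/24 sites differ → p = 0.25, d = −0.75 ln(1 − 0.333333) = 0.304098 ≈ 0.304.
Y–Z: 7/24 sites differ → p ≈ 0.291667, d = −0.75 ln(1 − 0.388889) = 0.369358 ≈ 0.369.

d(X,Y) = 0.244, d(X,Z) = 0.304, d(Y,Z) = 0.369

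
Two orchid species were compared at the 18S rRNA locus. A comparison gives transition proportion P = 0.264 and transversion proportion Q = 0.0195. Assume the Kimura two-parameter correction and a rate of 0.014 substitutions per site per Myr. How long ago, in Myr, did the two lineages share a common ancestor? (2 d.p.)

Under the Kimura two-parameter model, d = −½ ln(1 − 2P − Q) − ¼ ln(1 − 2Q).
1 − 2P − Q = 0.4525, giving −½ ln(0.4525) = 0.396484.
1 − 2Q = 0.961, giving −¼ ln(0.961) = 0.009945.
d = 0.396484 + 0.009945 = 0.406429.
Under a molecular clock d = 2μt, so t = d/(2μ) = 0.406429 / (2 × 0.014) = 14.52 Myr.

14.52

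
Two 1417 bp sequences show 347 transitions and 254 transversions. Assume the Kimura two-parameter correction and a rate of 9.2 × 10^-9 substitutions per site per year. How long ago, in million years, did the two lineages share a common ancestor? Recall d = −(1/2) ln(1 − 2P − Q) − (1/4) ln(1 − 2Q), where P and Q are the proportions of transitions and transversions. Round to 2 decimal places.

P = 347/1417 ≈ 0.244884 and Q = 254/1417 ≈ 0.179252.
Under the Kimura two-parameter model, d = −½ ln(1 − 2P − Q) − ¼ ln(1 − 2Q).
1 − 2P − Q = 0.33098, giving −½ ln(0.33098) = 0.552849.
1 − 2Q = 0.641496, giving −¼ ln(0.641496) = 0.110988.
d = 0.552849 + 0.110988 = 0.663837.
Under a molecular clock d = 2μt, so t = d/(2μ) = 0.663837 / (2 × 9.2 × 10^-9) = 36.08 million years.

36.08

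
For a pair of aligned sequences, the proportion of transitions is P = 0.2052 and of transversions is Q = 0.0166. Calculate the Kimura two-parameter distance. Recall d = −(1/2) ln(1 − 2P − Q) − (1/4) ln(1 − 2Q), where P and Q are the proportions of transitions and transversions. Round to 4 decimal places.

Under the Kimura two-parameter model, d = −½ ln(1 − 2P − Q) − ¼ ln(1 − 2Q).
1 − 2P − Q = 0.573, giving −½ ln(0.573) = 0.278435.
1 − 2Q = 0.9668, giving −¼ ln(0.9668) = 0.008441.
d = 0.278435 + 0.008441 = 0.286876.

0.2869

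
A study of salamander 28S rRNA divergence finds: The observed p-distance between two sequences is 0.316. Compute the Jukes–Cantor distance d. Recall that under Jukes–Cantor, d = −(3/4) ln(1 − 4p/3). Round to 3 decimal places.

0.410

d = −(3/4) ln(1 − 4p/3) = −0.75 ln(1 − 0.421333) = −0.75 ln(0.578667)
  = −0.75 × (-0.547028) = 0.410271 substitutions/site.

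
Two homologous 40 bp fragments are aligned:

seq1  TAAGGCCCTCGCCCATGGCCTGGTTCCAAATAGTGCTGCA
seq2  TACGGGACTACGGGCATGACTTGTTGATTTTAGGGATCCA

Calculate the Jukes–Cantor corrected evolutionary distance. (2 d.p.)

0.90

The sequences differ at 21 of 40 sites, so p = 21/40 = 0.525.
d = −(3/4) ln(1 − 4p/3) = −0.75 ln(1 − 0.7) = −0.75 ln(0.3)
  = −0.75 × (-1.203973) = 0.902980 substitutions/site.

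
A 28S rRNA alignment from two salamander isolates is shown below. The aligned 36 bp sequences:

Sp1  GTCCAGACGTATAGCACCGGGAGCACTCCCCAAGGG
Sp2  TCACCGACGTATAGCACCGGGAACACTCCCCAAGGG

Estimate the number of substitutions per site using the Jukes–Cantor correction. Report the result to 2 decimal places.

0.15

The sequences differ at 5 of 36 sites (1, 2, 3, 5, 23), so p = 5/36 ≈ 0.138889.
d = −(3/4) ln(1 − 4p/3) = −0.75 ln(1 − 0.185185) = −0.75 ln(0.814815)
  = −0.75 × (-0.204794) = 0.153596 substitutions/site.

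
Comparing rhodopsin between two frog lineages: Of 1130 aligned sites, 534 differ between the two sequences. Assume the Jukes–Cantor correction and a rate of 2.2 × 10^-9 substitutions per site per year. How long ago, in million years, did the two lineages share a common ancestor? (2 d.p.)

p = 534/1130 ≈ 0.472566.
d = −(3/4) ln(1 − 4p/3) = −0.75 ln(1 − 0.630088) = −0.75 ln(0.369912)
  = −0.75 × (-0.994490) = 0.745868 substitutions/site.
Under a molecular clock d = 2μt, so t = d/(2μ) = 0.745868 / (2 × 2.2 × 10^-9) = 169.52 million years.

169.52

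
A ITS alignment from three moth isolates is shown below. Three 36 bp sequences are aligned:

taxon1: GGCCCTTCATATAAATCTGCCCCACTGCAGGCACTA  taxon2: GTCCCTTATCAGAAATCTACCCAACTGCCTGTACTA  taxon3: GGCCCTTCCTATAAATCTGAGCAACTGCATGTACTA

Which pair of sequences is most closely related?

taxon1 and taxon3

taxon1–taxon2: 10/36 differ, p = 0.278, d = 0.347.
taxon1–taxon3: 6/36 differ, p = 0.167, d = 0.188.
taxon2–taxon3: 9/36 differ, p = 0.250, d = 0.304.
The smallest distance is between taxon1 and taxon3.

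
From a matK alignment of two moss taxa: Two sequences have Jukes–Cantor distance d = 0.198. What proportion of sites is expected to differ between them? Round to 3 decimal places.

0.174

p = (3/4)(1 − e^(−4d/3)) = 0.75 × (1 − e^(-0.264)) = 0.75 × (1 − 0.767974) = 0.174020.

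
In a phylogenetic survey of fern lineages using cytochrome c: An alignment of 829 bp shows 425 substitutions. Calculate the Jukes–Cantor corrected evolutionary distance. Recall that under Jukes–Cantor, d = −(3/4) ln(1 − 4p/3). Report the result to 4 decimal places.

p = 425/829 ≈ 0.512666.
d = −(3/4) ln(1 − 4p/3) = −0.75 ln(1 − 0.683555) = −0.75 ln(0.316445)
  = −0.75 × (-1.150606) = 0.862955 substitutions/site.

0.8630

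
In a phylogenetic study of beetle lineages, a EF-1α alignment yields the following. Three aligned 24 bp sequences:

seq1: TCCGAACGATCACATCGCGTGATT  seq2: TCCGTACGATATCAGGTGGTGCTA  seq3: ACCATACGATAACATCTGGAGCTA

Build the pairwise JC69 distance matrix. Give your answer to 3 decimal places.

d(seq1,seq2) = 0.520, d(seq1,seq3) = 0.520, d(seq2,seq3) = 0.304

seq1–seq2: 9/24 sites differ → p = 0.375, d = −0.75 ln(1 − 0.5) = 0.519860 ≈ 0.520.
seq1–seq3: 9/24 sites differ → p = 0.375, d = −0.75 ln(1 − 0.5) = 0.519860 ≈ 0.520.
seq2–seq3: 6/24 sites differ → p = 0.25, d = −0.75 ln(1 − 0.333333) = 0.304098 ≈ 0.304.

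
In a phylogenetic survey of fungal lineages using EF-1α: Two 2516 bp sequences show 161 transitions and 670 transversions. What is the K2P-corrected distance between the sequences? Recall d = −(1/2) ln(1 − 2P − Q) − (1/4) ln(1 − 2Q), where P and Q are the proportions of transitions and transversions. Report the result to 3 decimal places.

P = 161/2516 ≈ 0.06399 and Q = 670/2516 ≈ 0.266296.
Under the Kimura two-parameter model, d = −½ ln(1 − 2P − Q) − ¼ ln(1 − 2Q).
1 − 2P − Q = 0.605724, giving −½ ln(0.605724) = 0.250665.
1 − 2Q = 0.467408, giving −¼ ln(0.467408) = 0.190138.
d = 0.250665 + 0.190138 = 0.440803.

0.441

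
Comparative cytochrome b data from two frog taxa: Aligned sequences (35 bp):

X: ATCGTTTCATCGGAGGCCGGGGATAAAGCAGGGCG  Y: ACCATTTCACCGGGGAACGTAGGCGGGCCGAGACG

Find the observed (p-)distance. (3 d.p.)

0.486

The sequences differ at 17 of 35 positions.
p = 17/35 = 0.485714… ≈ 0.486 (to 3 d.p.).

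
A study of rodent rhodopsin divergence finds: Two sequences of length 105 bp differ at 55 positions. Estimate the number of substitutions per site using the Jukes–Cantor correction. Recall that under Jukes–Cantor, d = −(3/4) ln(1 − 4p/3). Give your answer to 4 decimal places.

p = 55/105 ≈ 0.52381.
d = −(3/4) ln(1 − 4p/3) = −0.75 ln(1 − 0.698413) = −0.75 ln(0.301587)
  = −0.75 × (-1.198697) = 0.899023 substitutions/site.

0.8990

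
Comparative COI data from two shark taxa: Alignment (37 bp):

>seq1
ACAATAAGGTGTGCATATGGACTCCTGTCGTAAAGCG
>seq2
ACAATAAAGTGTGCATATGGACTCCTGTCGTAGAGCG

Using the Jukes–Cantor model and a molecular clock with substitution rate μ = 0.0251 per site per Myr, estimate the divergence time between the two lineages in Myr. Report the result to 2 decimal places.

1.12

The sequences differ at 2 of 37 sites (8, 33), so p = 2/37 ≈ 0.054054.
d = −(3/4) ln(1 − 4p/3) = −0.75 ln(1 − 0.072072) = −0.75 ln(0.927928)
  = −0.75 × (-0.074801) = 0.056101 substitutions/site.
Under a molecular clock d = 2μt, so t = d/(2μ) = 0.056101 / (2 × 0.0251) = 1.12 Myr.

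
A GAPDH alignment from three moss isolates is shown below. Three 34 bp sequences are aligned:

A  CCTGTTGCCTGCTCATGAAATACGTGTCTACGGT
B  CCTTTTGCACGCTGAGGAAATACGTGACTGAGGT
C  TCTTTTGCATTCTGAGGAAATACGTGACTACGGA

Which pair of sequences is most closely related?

B and C

A–B: 8/34 differ, p = 0.235, d = 0.282.
A–C: 8/34 differ, p = 0.235, d = 0.282.
B–C: 6/34 differ, p = 0.176, d = 0.201.
The smallest distance is between B and C.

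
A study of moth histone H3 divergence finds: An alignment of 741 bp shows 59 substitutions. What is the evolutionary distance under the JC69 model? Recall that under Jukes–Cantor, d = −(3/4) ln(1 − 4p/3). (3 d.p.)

0.084

p = 59/741 ≈ 0.079622.
d = −(3/4) ln(1 − 4p/3) = −0.75 ln(1 − 0.106163) = −0.75 ln(0.893837)
  = −0.75 × (-0.112232) = 0.084174 substitutions/site.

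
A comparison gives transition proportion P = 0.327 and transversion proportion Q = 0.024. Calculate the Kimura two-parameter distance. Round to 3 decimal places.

0.579

Under the Kimura two-parameter model, d = −½ ln(1 − 2P − Q) − ¼ ln(1 − 2Q).
1 − 2P − Q = 0.322, giving −½ ln(0.322) = 0.566602.
1 − 2Q = 0.952, giving −¼ ln(0.952) = 0.012298.
d = 0.566602 + 0.012298 = 0.578900.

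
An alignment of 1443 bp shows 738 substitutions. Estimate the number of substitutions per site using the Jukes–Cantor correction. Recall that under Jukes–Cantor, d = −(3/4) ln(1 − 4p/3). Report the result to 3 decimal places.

0.859

p = 738/1443 ≈ 0.511435.
d = −(3/4) ln(1 − 4p/3) = −0.75 ln(1 − 0.681913) = −0.75 ln(0.318087)
  = −0.75 × (-1.145430) = 0.859073 substitutions/site.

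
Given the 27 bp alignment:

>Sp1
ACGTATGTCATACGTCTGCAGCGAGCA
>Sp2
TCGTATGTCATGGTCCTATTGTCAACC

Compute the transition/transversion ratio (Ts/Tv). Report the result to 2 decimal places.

1.00

Transitions are A↔G and C↔T; transversions are all other mismatches.
Transitions: 6. Transversions: 6.
R = 6/6 = 1.00.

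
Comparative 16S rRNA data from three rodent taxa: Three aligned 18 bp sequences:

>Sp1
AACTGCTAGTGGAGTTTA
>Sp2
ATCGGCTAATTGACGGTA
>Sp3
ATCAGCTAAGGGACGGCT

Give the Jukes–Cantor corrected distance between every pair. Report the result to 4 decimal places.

Sp1–Sp2: 7/18 sites differ → p ≈ 0.388889, d = −0.75 ln(1 − 0.518519) = 0.548166 ≈ 0.5482.
Sp1–Sp3: 9/18 sites differ → p = 0.5, d = −0.75 ln(1 − 0.666667) = 0.823960 ≈ 0.8240.
Sp2–Sp3: 5/18 sites differ → p ≈ 0.277778, d = −0.75 ln(1 − 0.370371) = 0.346968 ≈ 0.3470.

d(Sp1,Sp2) = 0.5482, d(Sp1,Sp3) = 0.8240, d(Sp2,Sp3) = 0.3470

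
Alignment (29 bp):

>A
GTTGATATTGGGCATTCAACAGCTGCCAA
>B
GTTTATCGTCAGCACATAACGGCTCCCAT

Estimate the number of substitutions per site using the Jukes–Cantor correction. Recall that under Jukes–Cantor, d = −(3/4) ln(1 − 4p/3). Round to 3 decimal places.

The sequences differ at 11 of 29 sites, so p = 11/29 ≈ 0.37931.
d = −(3/4) ln(1 − 4p/3) = −0.75 ln(1 − 0.505747) = −0.75 ln(0.494253)
  = −0.75 × (-0.704708) = 0.528531 substitutions/site.

0.529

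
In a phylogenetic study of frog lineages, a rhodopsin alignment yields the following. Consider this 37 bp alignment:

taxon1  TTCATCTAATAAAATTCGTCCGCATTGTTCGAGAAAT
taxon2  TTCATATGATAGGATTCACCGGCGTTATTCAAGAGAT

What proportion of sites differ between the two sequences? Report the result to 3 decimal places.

The sequences differ at 11 of 37 positions.
p = 11/37 = 0.297297… ≈ 0.297 (to 3 d.p.).

0.297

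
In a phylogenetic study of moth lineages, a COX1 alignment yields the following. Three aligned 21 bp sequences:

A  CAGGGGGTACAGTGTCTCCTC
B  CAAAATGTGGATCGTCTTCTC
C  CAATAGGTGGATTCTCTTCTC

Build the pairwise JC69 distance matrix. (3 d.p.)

d(A,B) = 0.635, d(A,C) = 0.532, d(B,C) = 0.220

A–B: 9/21 sites differ → p ≈ 0.428571, d = −0.75 ln(1 − 0.571428) = 0.635472 ≈ 0.635.
A–C: 8/21 sites differ → p ≈ 0.380952, d = −0.75 ln(1 − 0.507936) = 0.531860 ≈ 0.532.
B–C: 4/21 sites differ → p ≈ 0.190476, d = −0.75 ln(1 − 0.253968) = 0.219740 ≈ 0.220.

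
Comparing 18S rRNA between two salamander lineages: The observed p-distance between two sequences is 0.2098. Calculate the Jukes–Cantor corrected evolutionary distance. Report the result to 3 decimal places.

0.246

d = −(3/4) ln(1 − 4p/3) = −0.75 ln(1 − 0.279733) = −0.75 ln(0.720267)
  = −0.75 × (-0.328133) = 0.246100 substitutions/site.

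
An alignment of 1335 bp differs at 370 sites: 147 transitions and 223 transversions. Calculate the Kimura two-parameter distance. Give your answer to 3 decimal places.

0.347

P = 147/1335 ≈ 0.110112 and Q = 223/1335 ≈ 0.167041.
Under the Kimura two-parameter model, d = −½ ln(1 − 2P − Q) − ¼ ln(1 − 2Q).
1 − 2P − Q = 0.612735, giving −½ ln(0.612735) = 0.244911.
1 − 2Q = 0.665918, giving −¼ ln(0.665918) = 0.101647.
d = 0.244911 + 0.101647 = 0.346558.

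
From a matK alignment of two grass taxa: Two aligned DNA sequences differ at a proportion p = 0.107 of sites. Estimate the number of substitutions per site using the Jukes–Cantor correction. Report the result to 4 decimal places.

d = −(3/4) ln(1 − 4p/3) = −0.75 ln(1 − 0.142667) = −0.75 ln(0.857333)
  = −0.75 × (-0.153929) = 0.115447 substitutions/site.

0.1154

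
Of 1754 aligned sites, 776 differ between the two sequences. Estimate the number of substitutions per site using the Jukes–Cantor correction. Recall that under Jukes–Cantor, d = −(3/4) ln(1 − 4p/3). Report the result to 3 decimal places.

0.668

p = 776/1754 ≈ 0.442417.
d = −(3/4) ln(1 − 4p/3) = −0.75 ln(1 − 0.589889) = −0.75 ln(0.410111)
  = −0.75 × (-0.891327) = 0.668495 substitutions/site.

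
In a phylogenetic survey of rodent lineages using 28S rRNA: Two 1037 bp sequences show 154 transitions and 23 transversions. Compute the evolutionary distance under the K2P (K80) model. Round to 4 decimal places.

0.2036

P = 154/1037 ≈ 0.148505 and Q = 23/1037 ≈ 0.022179.
Under the Kimura two-parameter model, d = −½ ln(1 − 2P − Q) − ¼ ln(1 − 2Q).
1 − 2P − Q = 0.680811, giving −½ ln(0.680811) = 0.192235.
1 − 2Q = 0.955642, giving −¼ ln(0.955642) = 0.011343.
d = 0.192235 + 0.011343 = 0.203578.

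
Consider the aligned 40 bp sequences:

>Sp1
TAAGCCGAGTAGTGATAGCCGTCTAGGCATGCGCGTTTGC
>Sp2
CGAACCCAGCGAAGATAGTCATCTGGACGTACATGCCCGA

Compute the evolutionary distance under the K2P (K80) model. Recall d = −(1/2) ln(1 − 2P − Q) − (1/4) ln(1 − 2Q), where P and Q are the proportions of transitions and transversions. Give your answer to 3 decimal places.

1.336

Of 40 sites, 17 differences are transitions and 3 are transversions, so P = 17/40 = 0.425 and Q = 3/40 = 0.075.
Under the Kimura two-parameter model, d = −½ ln(1 − 2P − Q) − ¼ ln(1 − 2Q).
1 − 2P − Q = 0.075, giving −½ ln(0.075) = 1.295134.
1 − 2Q = 0.85, giving −¼ ln(0.85) = 0.040630.
d = 1.295134 + 0.040630 = 1.335764.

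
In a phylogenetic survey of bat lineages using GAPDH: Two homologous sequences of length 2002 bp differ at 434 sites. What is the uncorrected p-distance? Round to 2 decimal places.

0.22

p = 434/2002 = 0.216783… ≈ 0.22 (to 2 d.p.).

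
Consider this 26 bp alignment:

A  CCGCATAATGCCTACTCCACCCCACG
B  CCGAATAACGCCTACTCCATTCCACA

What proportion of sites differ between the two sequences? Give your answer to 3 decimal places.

The sequences differ at 5 of 26 positions (sites 4, 9, 20, 21, 26).
p = 5/26 = 0.192307… ≈ 0.192 (to 3 d.p.).

0.192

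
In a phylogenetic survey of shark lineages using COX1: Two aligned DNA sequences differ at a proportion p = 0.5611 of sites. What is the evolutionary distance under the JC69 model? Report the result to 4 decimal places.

1.0341

d = −(3/4) ln(1 − 4p/3) = −0.75 ln(1 − 0.748133) = −0.75 ln(0.251867)
  = −0.75 × (-1.378854) = 1.034141 substitutions/site.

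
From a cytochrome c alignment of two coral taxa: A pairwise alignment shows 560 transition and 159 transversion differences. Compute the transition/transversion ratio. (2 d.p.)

3.52

R = 560/159 = 3.522012… ≈ 3.52 (to 2 d.p.).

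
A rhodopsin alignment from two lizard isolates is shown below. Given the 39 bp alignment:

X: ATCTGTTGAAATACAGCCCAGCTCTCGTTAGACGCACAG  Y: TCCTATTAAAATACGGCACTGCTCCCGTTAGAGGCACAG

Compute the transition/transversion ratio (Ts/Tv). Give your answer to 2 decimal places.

1.25

Transitions are A↔G and C↔T; transversions are all other mismatches.
Transitions: 5. Transversions: 4.
R = 5/4 = 1.25.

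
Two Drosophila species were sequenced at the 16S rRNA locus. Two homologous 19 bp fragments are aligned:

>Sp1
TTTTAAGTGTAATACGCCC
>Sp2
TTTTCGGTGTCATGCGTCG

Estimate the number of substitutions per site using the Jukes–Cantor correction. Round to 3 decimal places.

The sequences differ at 6 of 19 sites (5, 6, 11, 14, 17, 19), so p = 6/19 ≈ 0.315789.
d = −(3/4) ln(1 − 4p/3) = −0.75 ln(1 − 0.421052) = −0.75 ln(0.578948)
  = −0.75 × (-0.546543) = 0.409907 substitutions/site.

0.410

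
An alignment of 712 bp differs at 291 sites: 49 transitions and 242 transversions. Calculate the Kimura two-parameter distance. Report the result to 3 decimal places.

P = 49/712 ≈ 0.06882 and Q = 242/712 ≈ 0.339888.
Under the Kimura two-parameter model, d = −½ ln(1 − 2P − Q) − ¼ ln(1 − 2Q).
1 − 2P − Q = 0.522472, giving −½ ln(0.522472) = 0.324592.
1 − 2Q = 0.320224, giving −¼ ln(0.320224) = 0.284684.
d = 0.324592 + 0.284684 = 0.609276.

0.609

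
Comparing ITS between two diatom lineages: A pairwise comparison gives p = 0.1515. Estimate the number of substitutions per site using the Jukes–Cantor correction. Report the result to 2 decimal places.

0.17

d = −(3/4) ln(1 − 4p/3) = −0.75 ln(1 − 0.202) = −0.75 ln(0.798)
  = −0.75 × (-0.225647) = 0.169235 substitutions/site.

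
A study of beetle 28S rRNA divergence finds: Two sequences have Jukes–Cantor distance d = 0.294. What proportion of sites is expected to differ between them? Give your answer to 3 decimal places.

0.243

p = (3/4)(1 − e^(−4d/3)) = 0.75 × (1 − e^(-0.392)) = 0.75 × (1 − 0.675704) = 0.243222.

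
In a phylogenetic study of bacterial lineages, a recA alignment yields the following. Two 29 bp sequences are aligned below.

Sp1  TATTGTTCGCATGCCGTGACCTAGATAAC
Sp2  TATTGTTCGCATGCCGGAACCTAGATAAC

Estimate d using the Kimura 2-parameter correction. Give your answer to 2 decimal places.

0.07

Of 29 sites, 1 differences are transitions and 1 are transversions, so P = 1/29 ≈ 0.034483 and Q = 1/29 ≈ 0.034483.
Under the Kimura two-parameter model, d = −½ ln(1 − 2P − Q) − ¼ ln(1 − 2Q).
1 − 2P − Q = 0.896551, giving −½ ln(0.896551) = 0.054600.
1 − 2Q = 0.931034, giving −¼ ln(0.931034) = 0.017865.
d = 0.054600 + 0.017865 = 0.072465.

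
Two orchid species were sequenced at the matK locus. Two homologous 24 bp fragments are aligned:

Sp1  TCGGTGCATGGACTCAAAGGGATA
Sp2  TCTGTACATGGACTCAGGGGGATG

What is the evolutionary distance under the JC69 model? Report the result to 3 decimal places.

0.244

The sequences differ at 5 of 24 sites (3, 6, 17, 18, 24), so p = 5/24 ≈ 0.208333.
d = −(3/4) ln(1 − 4p/3) = −0.75 ln(1 − 0.277777) = −0.75 ln(0.722223)
  = −0.75 × (-0.325421) = 0.244066 substitutions/site.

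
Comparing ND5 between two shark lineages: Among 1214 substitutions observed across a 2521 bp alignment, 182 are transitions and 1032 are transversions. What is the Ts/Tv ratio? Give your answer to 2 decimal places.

R = 182/1032 = 0.176356… ≈ 0.18 (to 2 d.p.).

0.18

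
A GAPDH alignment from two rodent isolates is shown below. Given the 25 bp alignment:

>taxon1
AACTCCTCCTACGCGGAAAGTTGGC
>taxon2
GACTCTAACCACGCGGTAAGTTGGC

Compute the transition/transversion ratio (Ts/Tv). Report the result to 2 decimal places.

1.00

Transitions are A↔G and C↔T; transversions are all other mismatches.
Transitions: 3. Transversions: 3.
R = 3/3 = 1.00.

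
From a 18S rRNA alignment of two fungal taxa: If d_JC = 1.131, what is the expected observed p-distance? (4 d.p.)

p = (3/4)(1 − e^(−4d/3)) = 0.75 × (1 − e^(-1.508)) = 0.75 × (1 − 0.221352) = 0.583986.

0.5840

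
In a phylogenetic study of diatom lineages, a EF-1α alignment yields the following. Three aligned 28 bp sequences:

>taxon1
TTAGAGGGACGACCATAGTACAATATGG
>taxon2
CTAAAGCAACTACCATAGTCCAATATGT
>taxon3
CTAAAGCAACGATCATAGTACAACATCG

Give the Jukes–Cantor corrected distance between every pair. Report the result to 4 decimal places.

taxon1–taxon2: 7/28 sites differ → p = 0.25, d = −0.75 ln(1 − 0.333333) = 0.304098 ≈ 0.3041.
taxon1–taxon3: 7/28 sites differ → p = 0.25, d = −0.75 ln(1 − 0.333333) = 0.304098 ≈ 0.3041.
taxon2–taxon3: 6/28 sites differ → p ≈ 0.214286, d = −0.75 ln(1 − 0.285715) = 0.252355 ≈ 0.2524.

d(taxon1,taxon2) = 0.3041, d(taxon1,taxon3) = 0.3041, d(taxon2,taxon3) = 0.2524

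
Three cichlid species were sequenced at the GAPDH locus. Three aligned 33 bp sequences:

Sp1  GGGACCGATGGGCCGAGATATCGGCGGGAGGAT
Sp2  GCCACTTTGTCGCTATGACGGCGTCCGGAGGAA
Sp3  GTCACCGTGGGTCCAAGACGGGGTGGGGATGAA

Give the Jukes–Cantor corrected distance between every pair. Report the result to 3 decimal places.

d(Sp1,Sp2) = 0.871, d(Sp1,Sp3) = 0.625, d(Sp2,Sp3) = 0.497

Sp1–Sp2: 17/33 sites differ → p ≈ 0.515152, d = −0.75 ln(1 − 0.686869) = 0.870850 ≈ 0.871.
Sp1–Sp3: 14/33 sites differ → p ≈ 0.424242, d = −0.75 ln(1 − 0.565656) = 0.625439 ≈ 0.625.
Sp2–Sp3: 12/33 sites differ → p ≈ 0.363636, d = −0.75 ln(1 − 0.484848) = 0.497470 ≈ 0.497.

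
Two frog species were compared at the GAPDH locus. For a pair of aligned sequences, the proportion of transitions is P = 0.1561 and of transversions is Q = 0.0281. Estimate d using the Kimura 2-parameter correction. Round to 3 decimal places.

0.222

Under the Kimura two-parameter model, d = −½ ln(1 − 2P − Q) − ¼ ln(1 − 2Q).
1 − 2P − Q = 0.6597, giving −½ ln(0.6597) = 0.207985.
1 − 2Q = 0.9438, giving −¼ ln(0.9438) = 0.014460.
d = 0.207985 + 0.014460 = 0.222445.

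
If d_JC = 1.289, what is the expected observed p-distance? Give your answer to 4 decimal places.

0.6155

p = (3/4)(1 − e^(−4d/3)) = 0.75 × (1 − e^(-1.718667)) = 0.75 × (1 − 0.179305) = 0.615521.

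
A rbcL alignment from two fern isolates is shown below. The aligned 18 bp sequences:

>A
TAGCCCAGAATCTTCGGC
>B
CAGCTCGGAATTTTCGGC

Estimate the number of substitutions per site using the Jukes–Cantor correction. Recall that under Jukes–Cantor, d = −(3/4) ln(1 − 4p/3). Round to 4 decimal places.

The sequences differ at 4 of 18 sites (1, 5, 7, 12), so p = 4/18 ≈ 0.222222.
d = −(3/4) ln(1 − 4p/3) = −0.75 ln(1 − 0.296296) = −0.75 ln(0.703704)
  = −0.75 × (-0.351397) = 0.263548 substitutions/site.

0.2635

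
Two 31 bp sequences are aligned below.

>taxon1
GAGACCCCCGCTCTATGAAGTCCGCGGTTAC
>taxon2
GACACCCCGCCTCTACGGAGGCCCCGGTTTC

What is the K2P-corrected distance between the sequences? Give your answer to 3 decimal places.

Of 31 sites, 2 differences are transitions and 6 are transversions, so P = 2/31 ≈ 0.064516 and Q = 6/31 ≈ 0.193548.
Under the Kimura two-parameter model, d = −½ ln(1 − 2P − Q) − ¼ ln(1 − 2Q).
1 − 2P − Q = 0.67742, giving −½ ln(0.67742) = 0.194732.
1 − 2Q = 0.612904, giving −¼ ln(0.612904) = 0.122387.
d = 0.194732 + 0.122387 = 0.317119.

0.317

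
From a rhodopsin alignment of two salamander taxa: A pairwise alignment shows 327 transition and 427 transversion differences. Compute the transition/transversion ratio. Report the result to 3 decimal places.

0.766

R = 327/427 = 0.765807… ≈ 0.766 (to 3 d.p.).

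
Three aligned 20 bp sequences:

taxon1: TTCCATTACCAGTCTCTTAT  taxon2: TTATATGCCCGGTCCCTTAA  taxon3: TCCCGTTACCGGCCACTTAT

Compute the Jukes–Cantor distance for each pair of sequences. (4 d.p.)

d(taxon1,taxon2) = 0.4715, d(taxon1,taxon3) = 0.3041, d(taxon2,taxon3) = 0.6872

taxon1–taxon2: 7/20 sites differ → p = 0.35, d = −0.75 ln(1 − 0.466667) = 0.471457 ≈ 0.4715.
taxon1–taxon3: 5/20 sites differ → p = 0.25, d = −0.75 ln(1 − 0.333333) = 0.304098 ≈ 0.3041.
taxon2–taxon3: 9/20 sites differ → p = 0.45, d = −0.75 ln(1 − 0.6) = 0.687218 ≈ 0.6872.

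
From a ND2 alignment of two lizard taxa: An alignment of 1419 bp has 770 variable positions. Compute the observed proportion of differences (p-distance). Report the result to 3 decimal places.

0.543

p = 770/1419 = 0.542635… ≈ 0.543 (to 3 d.p.).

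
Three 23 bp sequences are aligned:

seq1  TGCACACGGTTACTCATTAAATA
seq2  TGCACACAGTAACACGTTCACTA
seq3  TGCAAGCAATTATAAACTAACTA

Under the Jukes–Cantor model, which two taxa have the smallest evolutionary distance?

seq1 and seq2

seq1–seq2: 6/23 differ, p = 0.261, d = 0.321.
seq1–seq3: 9/23 differ, p = 0.391, d = 0.553.
seq2–seq3: 9/23 differ, p = 0.391, d = 0.553.
The smallest distance is between seq1 and seq2.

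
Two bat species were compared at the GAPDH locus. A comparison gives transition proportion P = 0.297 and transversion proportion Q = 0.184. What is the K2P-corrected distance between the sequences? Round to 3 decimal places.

Under the Kimura two-parameter model, d = −½ ln(1 − 2P − Q) − ¼ ln(1 − 2Q).
1 − 2P − Q = 0.222, giving −½ ln(0.222) = 0.752539.
1 − 2Q = 0.632, giving −¼ ln(0.632) = 0.114716.
d = 0.752539 + 0.114716 = 0.867255.

0.867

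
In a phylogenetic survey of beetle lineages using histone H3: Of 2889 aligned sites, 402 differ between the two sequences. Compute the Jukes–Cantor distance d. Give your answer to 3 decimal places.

p = 402/2889 ≈ 0.139148.
d = −(3/4) ln(1 − 4p/3) = −0.75 ln(1 − 0.185531) = −0.75 ln(0.814469)
  = −0.75 × (-0.205219) = 0.153914 substitutions/site.

0.154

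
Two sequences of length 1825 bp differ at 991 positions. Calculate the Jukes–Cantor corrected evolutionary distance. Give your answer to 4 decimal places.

0.9656

p = 991/1825 ≈ 0.543014.
d = −(3/4) ln(1 − 4p/3) = −0.75 ln(1 − 0.724019) = −0.75 ln(0.275981)
  = −0.75 × (-1.287423) = 0.965567 substitutions/site.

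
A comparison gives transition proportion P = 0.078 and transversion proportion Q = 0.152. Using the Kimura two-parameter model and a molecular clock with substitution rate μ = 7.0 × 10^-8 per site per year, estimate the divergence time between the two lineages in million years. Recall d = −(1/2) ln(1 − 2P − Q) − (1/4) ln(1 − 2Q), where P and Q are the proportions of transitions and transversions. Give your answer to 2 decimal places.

1.96

Under the Kimura two-parameter model, d = −½ ln(1 − 2P − Q) − ¼ ln(1 − 2Q).
1 − 2P − Q = 0.692, giving −½ ln(0.692) = 0.184085.
1 − 2Q = 0.696, giving −¼ ln(0.696) = 0.090601.
d = 0.184085 + 0.090601 = 0.274686.
Under a molecular clock d = 2μt, so t = d/(2μ) = 0.274686 / (2 × 7.0 × 10^-8) = 1.96 million years.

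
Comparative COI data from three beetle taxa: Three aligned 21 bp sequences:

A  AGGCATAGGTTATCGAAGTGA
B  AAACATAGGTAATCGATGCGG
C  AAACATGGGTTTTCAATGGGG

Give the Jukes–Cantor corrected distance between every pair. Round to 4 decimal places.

A–B: 6/21 sites differ → p ≈ 0.285714, d = −0.75 ln(1 − 0.380952) = 0.359679 ≈ 0.3597.
A–C: 8/21 sites differ → p ≈ 0.380952, d = −0.75 ln(1 − 0.507936) = 0.531860 ≈ 0.5319.
B–C: 5/21 sites differ → p ≈ 0.238095, d = −0.75 ln(1 − 0.31746) = 0.286451 ≈ 0.2865.

d(A,B) = 0.3597, d(A,C) = 0.5319, d(B,C) = 0.2865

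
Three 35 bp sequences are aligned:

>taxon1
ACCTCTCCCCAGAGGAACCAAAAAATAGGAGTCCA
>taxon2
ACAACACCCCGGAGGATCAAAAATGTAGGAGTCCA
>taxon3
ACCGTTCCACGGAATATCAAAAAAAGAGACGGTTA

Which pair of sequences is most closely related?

taxon1 and taxon2

taxon1–taxon2: 8/35 differ, p = 0.229, d = 0.273.
taxon1–taxon3: 14/35 differ, p = 0.400, d = 0.572.
taxon2–taxon3: 15/35 differ, p = 0.429, d = 0.635.
The smallest distance is between taxon1 and taxon2.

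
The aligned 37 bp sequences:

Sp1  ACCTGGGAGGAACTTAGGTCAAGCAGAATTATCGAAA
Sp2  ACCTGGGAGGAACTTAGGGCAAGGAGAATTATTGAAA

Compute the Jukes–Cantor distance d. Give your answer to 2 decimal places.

The sequences differ at 3 of 37 sites (19, 24, 33), so p = 3/37 ≈ 0.081081.
d = −(3/4) ln(1 − 4p/3) = −0.75 ln(1 − 0.108108) = −0.75 ln(0.891892)
  = −0.75 × (-0.114410) = 0.085808 substitutions/site.

0.09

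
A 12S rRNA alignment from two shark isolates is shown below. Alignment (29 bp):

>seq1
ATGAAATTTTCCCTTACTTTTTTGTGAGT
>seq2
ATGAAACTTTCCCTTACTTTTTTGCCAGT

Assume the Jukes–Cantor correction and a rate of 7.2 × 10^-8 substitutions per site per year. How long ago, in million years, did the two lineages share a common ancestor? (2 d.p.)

0.77

The sequences differ at 3 of 29 sites (7, 25, 26), so p = 3/29 ≈ 0.103448.
d = −(3/4) ln(1 − 4p/3) = −0.75 ln(1 − 0.137931) = −0.75 ln(0.862069)
  = −0.75 × (-0.148420) = 0.111315 substitutions/site.
Under a molecular clock d = 2μt, so t = d/(2μ) = 0.111315 / (2 × 7.2 × 10^-8) = 0.77 million years.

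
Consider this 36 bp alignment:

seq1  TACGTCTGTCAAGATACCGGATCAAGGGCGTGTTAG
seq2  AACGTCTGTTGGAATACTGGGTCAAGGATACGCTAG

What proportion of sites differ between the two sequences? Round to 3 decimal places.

The sequences differ at 12 of 36 positions.
p = 12/36 = 0.333333… ≈ 0.333 (to 3 d.p.).

0.333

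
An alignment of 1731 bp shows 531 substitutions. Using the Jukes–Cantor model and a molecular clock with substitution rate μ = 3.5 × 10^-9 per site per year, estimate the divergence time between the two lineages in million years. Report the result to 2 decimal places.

p = 531/1731 ≈ 0.306759.
d = −(3/4) ln(1 − 4p/3) = −0.75 ln(1 − 0.409012) = −0.75 ln(0.590988)
  = −0.75 × (-0.525960) = 0.394470 substitutions/site.
Under a molecular clock d = 2μt, so t = d/(2μ) = 0.394470 / (2 × 3.5 × 10^-9) = 56.35 million years.

56.35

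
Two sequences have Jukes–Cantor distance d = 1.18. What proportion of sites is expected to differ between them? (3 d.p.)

p = (3/4)(1 − e^(−4d/3)) = 0.75 × (1 − e^(-1.573333)) = 0.75 × (1 − 0.207353) = 0.594485.

0.594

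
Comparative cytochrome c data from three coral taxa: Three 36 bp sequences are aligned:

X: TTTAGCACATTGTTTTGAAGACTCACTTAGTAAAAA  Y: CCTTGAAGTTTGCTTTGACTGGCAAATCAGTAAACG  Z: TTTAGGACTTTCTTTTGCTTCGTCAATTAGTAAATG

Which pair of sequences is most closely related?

X and Z

X–Y: 17/36 differ, p = 0.472, d = 0.745.
X–Z: 11/36 differ, p = 0.306, d = 0.392.
Y–Z: 14/36 differ, p = 0.389, d = 0.548.
The smallest distance is between X and Z.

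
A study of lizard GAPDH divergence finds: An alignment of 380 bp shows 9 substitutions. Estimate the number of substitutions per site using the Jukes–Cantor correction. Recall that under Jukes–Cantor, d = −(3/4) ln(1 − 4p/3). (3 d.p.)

p = 9/380 ≈ 0.023684.
d = −(3/4) ln(1 − 4p/3) = −0.75 ln(1 − 0.031579) = −0.75 ln(0.968421)
  = −0.75 × (-0.032088) = 0.024066 substitutions/site.

0.024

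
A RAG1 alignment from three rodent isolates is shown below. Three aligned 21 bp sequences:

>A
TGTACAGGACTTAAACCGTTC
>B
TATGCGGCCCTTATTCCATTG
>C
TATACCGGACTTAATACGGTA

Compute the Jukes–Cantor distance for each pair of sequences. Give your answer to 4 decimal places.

A–B: 9/21 sites differ → p ≈ 0.428571, d = −0.75 ln(1 − 0.571428) = 0.635472 ≈ 0.6355.
A–C: 6/21 sites differ → p ≈ 0.285714, d = −0.75 ln(1 − 0.380952) = 0.359679 ≈ 0.3597.
B–C: 9/21 sites differ → p ≈ 0.428571, d = −0.75 ln(1 − 0.571428) = 0.635472 ≈ 0.6355.

d(A,B) = 0.6355, d(A,C) = 0.3597, d(B,C) = 0.6355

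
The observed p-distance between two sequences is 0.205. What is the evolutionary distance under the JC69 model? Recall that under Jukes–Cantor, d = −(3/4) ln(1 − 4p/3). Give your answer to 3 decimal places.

0.239

d = −(3/4) ln(1 − 4p/3) = −0.75 ln(1 − 0.273333) = −0.75 ln(0.726667)
  = −0.75 × (-0.319287) = 0.239465 substitutions/site.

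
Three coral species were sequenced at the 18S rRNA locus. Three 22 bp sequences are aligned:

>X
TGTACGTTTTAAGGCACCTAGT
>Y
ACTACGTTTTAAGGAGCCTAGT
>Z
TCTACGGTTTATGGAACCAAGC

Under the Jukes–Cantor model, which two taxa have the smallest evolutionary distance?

X–Y: 4/22 differ, p = 0.182, d = 0.208.
X–Z: 6/22 differ, p = 0.273, d = 0.339.
Y–Z: 6/22 differ, p = 0.273, d = 0.339.
The smallest distance is between X and Y.

X and Y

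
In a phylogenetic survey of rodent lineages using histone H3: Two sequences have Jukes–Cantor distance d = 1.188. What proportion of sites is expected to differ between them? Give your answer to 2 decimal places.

p = (3/4)(1 − e^(−4d/3)) = 0.75 × (1 − e^(-1.584)) = 0.75 × (1 − 0.205153) = 0.596135.

0.60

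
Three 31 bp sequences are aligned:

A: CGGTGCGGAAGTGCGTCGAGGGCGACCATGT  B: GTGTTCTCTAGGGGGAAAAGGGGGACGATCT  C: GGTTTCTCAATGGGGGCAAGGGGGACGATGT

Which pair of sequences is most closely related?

B and C

A–B: 14/31 differ, p = 0.452, d = 0.691.
A–C: 12/31 differ, p = 0.387, d = 0.544.
B–C: 7/31 differ, p = 0.226, d = 0.269.
The smallest distance is between B and C.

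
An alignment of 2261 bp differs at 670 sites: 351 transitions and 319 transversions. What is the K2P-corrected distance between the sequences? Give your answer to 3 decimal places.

0.383

P = 351/2261 ≈ 0.155241 and Q = 319/2261 ≈ 0.141088.
Under the Kimura two-parameter model, d = −½ ln(1 − 2P − Q) − ¼ ln(1 − 2Q).
1 − 2P − Q = 0.54843, giving −½ ln(0.54843) = 0.300348.
1 − 2Q = 0.717824, giving −¼ ln(0.717824) = 0.082883.
d = 0.300348 + 0.082883 = 0.383231.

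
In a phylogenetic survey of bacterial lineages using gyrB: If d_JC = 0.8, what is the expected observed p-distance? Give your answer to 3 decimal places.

0.492

p = (3/4)(1 − e^(−4d/3)) = 0.75 × (1 − e^(-1.066667)) = 0.75 × (1 − 0.344154) = 0.491885.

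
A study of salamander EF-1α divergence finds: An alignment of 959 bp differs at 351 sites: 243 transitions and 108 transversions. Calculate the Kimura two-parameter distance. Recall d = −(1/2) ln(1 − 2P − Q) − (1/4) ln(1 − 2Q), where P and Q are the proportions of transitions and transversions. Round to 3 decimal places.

0.547

P = 243/959 ≈ 0.253389 and Q = 108/959 ≈ 0.112617.
Under the Kimura two-parameter model, d = −½ ln(1 − 2P − Q) − ¼ ln(1 − 2Q).
1 − 2P − Q = 0.380605, giving −½ ln(0.380605) = 0.482997.
1 − 2Q = 0.774766, giving −¼ ln(0.774766) = 0.063799.
d = 0.482997 + 0.063799 = 0.546796.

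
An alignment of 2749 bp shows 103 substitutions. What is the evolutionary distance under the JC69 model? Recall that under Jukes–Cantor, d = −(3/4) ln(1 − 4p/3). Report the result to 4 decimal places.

0.0384

p = 103/2749 ≈ 0.037468.
d = −(3/4) ln(1 − 4p/3) = −0.75 ln(1 − 0.049957) = −0.75 ln(0.950043)
  = −0.75 × (-0.051248) = 0.038436 substitutions/site.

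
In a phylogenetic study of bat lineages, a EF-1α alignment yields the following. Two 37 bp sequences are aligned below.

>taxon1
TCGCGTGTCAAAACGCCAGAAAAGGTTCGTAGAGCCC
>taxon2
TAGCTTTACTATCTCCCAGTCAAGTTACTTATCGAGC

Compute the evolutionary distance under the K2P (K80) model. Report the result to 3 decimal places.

0.988

Of 37 sites, 1 differences are transitions and 17 are transversions, so P = 1/37 ≈ 0.027027 and Q = 17/37 ≈ 0.459459.
Under the Kimura two-parameter model, d = −½ ln(1 − 2P − Q) − ¼ ln(1 − 2Q).
1 − 2P − Q = 0.486487, giving −½ ln(0.486487) = 0.360273.
1 − 2Q = 0.081082, giving −¼ ln(0.081082) = 0.628074.
d = 0.360273 + 0.628074 = 0.988347.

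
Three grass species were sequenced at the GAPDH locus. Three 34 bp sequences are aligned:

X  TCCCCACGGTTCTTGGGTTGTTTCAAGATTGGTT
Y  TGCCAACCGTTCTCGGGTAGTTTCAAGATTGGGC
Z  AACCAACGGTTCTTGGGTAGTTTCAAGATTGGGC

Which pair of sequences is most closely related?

X–Y: 7/34 differ, p = 0.206, d = 0.241.
X–Z: 6/34 differ, p = 0.176, d = 0.201.
Y–Z: 4/34 differ, p = 0.118, d = 0.128.
The smallest distance is between Y and Z.

Y and Z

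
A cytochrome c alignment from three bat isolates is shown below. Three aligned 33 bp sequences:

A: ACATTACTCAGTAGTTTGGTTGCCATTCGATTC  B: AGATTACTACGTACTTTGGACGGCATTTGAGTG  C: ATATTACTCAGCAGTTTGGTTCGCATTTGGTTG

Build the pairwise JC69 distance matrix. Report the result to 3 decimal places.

d(A,B) = 0.388, d(A,C) = 0.249, d(B,C) = 0.388

A–B: 10/33 sites differ → p ≈ 0.30303, d = −0.75 ln(1 − 0.40404) = 0.388186 ≈ 0.388.
A–C: 7/33 sites differ → p ≈ 0.212121, d = −0.75 ln(1 − 0.282828) = 0.249330 ≈ 0.249.
B–C: 10/33 sites differ → p ≈ 0.30303, d = −0.75 ln(1 − 0.40404) = 0.388186 ≈ 0.388.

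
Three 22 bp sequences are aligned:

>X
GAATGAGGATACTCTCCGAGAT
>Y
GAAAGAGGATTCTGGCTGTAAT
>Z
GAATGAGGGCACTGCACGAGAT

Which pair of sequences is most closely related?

X–Y: 7/22 differ, p = 0.318, d = 0.414.
X–Z: 5/22 differ, p = 0.227, d = 0.271.
Y–Z: 9/22 differ, p = 0.409, d = 0.591.
The smallest distance is between X and Z.

X and Z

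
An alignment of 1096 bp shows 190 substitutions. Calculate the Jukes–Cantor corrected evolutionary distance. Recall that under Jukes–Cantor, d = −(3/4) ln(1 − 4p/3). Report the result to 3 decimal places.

0.197

p = 190/1096 ≈ 0.173358.
d = −(3/4) ln(1 − 4p/3) = −0.75 ln(1 − 0.231144) = −0.75 ln(0.768856)
  = −0.75 × (-0.262852) = 0.197139 substitutions/site.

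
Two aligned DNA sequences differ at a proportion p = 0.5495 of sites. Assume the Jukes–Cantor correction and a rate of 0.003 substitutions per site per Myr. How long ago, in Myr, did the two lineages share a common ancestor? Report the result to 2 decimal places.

164.91

d = −(3/4) ln(1 − 4p/3) = −0.75 ln(1 − 0.732667) = −0.75 ln(0.267333)
  = −0.75 × (-1.319260) = 0.989445 substitutions/site.
Under a molecular clock d = 2μt, so t = d/(2μ) = 0.989445 / (2 × 0.003) = 164.91 Myr.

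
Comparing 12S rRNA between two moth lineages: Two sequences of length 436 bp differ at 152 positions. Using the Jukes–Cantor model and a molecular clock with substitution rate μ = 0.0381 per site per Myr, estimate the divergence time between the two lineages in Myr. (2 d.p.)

6.15

p = 152/436 ≈ 0.348624.
d = −(3/4) ln(1 − 4p/3) = −0.75 ln(1 − 0.464832) = −0.75 ln(0.535168)
  = −0.75 × (-0.625175) = 0.468881 substitutions/site.
Under a molecular clock d = 2μt, so t = d/(2μ) = 0.468881 / (2 × 0.0381) = 6.15 Myr.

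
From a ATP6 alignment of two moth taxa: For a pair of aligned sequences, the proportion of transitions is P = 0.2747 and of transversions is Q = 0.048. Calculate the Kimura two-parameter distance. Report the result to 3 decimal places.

Under the Kimura two-parameter model, d = −½ ln(1 − 2P − Q) − ¼ ln(1 − 2Q).
1 − 2P − Q = 0.4026, giving −½ ln(0.4026) = 0.454906.
1 − 2Q = 0.904, giving −¼ ln(0.904) = 0.025231.
d = 0.454906 + 0.025231 = 0.480137.

0.480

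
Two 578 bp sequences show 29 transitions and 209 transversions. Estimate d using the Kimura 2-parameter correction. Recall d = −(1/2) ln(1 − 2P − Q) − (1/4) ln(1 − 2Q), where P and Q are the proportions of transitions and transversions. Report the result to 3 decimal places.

P = 29/578 ≈ 0.050173 and Q = 209/578 ≈ 0.361592.
Under the Kimura two-parameter model, d = −½ ln(1 − 2P − Q) − ¼ ln(1 − 2Q).
1 − 2P − Q = 0.538062, giving −½ ln(0.538062) = 0.309891.
1 − 2Q = 0.276816, giving −¼ ln(0.276816) = 0.321101.
d = 0.309891 + 0.321101 = 0.630992.

0.631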